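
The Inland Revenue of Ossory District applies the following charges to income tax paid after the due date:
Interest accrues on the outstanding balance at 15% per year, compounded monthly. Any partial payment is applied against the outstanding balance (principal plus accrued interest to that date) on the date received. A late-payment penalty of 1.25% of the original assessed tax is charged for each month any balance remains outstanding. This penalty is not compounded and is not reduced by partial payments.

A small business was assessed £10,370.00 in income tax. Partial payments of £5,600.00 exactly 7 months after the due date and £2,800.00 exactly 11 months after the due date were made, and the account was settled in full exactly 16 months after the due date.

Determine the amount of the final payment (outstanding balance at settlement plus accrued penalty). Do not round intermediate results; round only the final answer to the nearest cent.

£5,482.39

Monthly rate = 15% ÷ 12 = 1.25%
Balance at month 7: £10,370.0000 × (1 + 0.0125)^7 = £11,312.1194…
After £5,600.00 payment: £11,312.1194… − £5,600.00 = £5,712.1194…
Balance at month 11: £5,712.1194… × (1 + 0.0125)^4 = £6,003.1252…
After £2,800.00 payment: £6,003.1252… − £2,800.00 = £3,203.1252…
Balance at month 16: £3,203.1252… × (1 + 0.0125)^5 = £3,408.3884…
Penalty: 16 × 1.25% × £10,370.00 = £2,074.00
Final settlement = outstanding balance + penalty = £3,408.3884… + £2,074.00 = £5,482.39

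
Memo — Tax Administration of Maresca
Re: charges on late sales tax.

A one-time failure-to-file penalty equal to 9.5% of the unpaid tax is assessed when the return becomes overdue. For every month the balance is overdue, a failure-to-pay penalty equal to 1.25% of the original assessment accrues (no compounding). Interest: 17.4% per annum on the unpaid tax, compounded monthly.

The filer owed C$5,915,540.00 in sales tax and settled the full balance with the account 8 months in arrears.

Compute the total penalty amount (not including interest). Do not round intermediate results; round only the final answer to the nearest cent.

Failure-to-file penalty: 9.5% × C$5,915,540.00 = C$561,976.30
Failure-to-pay penalty = 1.25% × C$5,915,540.00 × 8 mo = C$591,554.00
Total penalty = C$561,976.30 + C$591,554.00 = C$1,153,530.30

C$1,153,530.30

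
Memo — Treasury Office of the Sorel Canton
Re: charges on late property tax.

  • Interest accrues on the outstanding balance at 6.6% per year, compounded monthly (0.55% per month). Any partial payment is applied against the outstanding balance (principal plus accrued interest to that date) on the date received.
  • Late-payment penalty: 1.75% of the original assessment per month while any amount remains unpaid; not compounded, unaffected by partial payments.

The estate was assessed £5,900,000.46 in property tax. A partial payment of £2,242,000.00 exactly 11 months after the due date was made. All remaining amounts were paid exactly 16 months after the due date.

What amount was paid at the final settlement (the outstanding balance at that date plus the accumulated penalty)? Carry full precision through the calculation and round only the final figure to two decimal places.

£5,788,840.35

Balance at month 11: £5,900,000.4600 × (1 + 0.0055)^11 = £6,266,930.3751…
After £2,242,000.00 payment: £6,266,930.3751… − £2,242,000.00 = £4,024,930.3751…
Balance at month 16: £4,024,930.3751… × (1 + 0.0055)^5 = £4,136,840.2168…
Penalty: 16 × 1.75% × £5,900,000.46 = £1,652,000.13…
Final settlement = outstanding balance + penalty = £4,136,840.2168… + £1,652,000.13… = £5,788,840.35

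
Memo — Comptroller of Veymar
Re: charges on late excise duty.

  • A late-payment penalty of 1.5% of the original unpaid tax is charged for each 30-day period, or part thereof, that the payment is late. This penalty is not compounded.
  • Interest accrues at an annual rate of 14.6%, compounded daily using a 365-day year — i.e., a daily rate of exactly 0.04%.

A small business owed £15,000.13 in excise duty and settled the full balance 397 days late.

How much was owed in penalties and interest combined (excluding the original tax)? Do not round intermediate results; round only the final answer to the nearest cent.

£5,731.04

Penalty periods: ⌈397/30⌉ = 14; penalty = 14 × 1.5% × £15,000.13 = £3,150.03…
Interest: £15,000.13 × ((1 + 0.0004)^397 − 1) = £15,000.13 × 0.17206629… = £2,581.0167…
Penalties + interest = £3,150.0273 + £2,581.0167… = £5,731.04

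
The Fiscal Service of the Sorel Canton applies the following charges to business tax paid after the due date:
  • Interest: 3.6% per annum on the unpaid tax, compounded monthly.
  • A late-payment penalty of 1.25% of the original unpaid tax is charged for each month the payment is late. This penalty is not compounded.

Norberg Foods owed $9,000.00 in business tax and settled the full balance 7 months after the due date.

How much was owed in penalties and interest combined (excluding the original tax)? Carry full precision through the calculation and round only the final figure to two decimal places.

$978.21

Late-payment penalty: 7 × 1.25% × $9,000.00 = $787.50
Interest (3.6%/yr ÷ 12 = 0.3%/month): $9,000.00 × ((1 + 0.003)^7 − 1) = $190.7095…
Penalties + interest = $787.5000 + $190.7095… = $978.21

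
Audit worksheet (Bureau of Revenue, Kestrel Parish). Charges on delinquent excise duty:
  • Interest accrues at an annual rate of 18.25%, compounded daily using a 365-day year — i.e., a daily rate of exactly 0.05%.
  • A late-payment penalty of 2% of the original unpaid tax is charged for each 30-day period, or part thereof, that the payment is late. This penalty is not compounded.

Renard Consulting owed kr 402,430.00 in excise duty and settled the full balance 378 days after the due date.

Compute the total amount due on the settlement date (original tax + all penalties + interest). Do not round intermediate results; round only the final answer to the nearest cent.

Penalty periods: ⌈378/30⌉ = 13; penalty = 13 × 2% × kr 402,430.00 = kr 104,631.80
Interest: kr 402,430.00 × ((1 + 0.0005)^378 − 1) = kr 402,430.00 × 0.20798389… = kr 83,698.9580…
Total = kr 402,430.00 + kr 104,631.8000 + kr 83,698.9580… = kr 590,760.76

kr 590,760.76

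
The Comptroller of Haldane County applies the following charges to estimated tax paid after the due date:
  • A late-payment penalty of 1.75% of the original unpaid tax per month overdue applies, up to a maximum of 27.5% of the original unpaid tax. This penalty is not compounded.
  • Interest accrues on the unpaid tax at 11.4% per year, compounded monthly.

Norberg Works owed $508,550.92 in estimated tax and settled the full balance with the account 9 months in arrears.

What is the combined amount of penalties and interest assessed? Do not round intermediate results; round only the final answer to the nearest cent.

$125,267.31

Penalty: 9 × 1.75% × $508,550.92 = $80,096.77… (below the 27.5% cap of $139,851.50…)
Interest (11.4%/yr ÷ 12 = 0.95%/month): $508,550.92 × ((1 + 0.0095)^9 − 1) = $45,170.5381…
Penalties + interest = $80,096.7699 + $45,170.5381… = $125,267.31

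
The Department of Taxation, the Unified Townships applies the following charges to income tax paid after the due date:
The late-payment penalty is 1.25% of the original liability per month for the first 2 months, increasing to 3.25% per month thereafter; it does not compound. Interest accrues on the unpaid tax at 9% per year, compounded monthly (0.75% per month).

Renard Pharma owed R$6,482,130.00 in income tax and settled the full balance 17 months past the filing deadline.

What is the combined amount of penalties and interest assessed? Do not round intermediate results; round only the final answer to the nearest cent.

R$4,200,060.84

Penalty, months 1–2: 2 × 1.25% × R$6,482,130.00 = R$162,053.25
Penalty, months 3–17: 15 × 3.25% × R$6,482,130.00 = R$3,160,038.38…
Interest: R$6,482,130.00 × ((1 + 0.0075)^17 − 1) = R$6,482,130.00 × 0.1354446… = R$877,969.2103…
Penalties + interest = R$3,322,091.6250 + R$877,969.2103… = R$4,200,060.84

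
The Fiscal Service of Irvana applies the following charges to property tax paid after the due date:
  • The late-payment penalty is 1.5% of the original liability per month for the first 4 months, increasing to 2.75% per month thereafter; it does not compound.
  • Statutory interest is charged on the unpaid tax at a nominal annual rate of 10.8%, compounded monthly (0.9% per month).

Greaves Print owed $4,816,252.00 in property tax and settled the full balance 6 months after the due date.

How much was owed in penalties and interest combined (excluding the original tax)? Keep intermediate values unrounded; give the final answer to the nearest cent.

$819,869.03

Penalty, months 1–4: 4 × 1.5% × $4,816,252.00 = $288,975.12
Penalty, months 5–6: 2 × 2.75% × $4,816,252.00 = $264,893.86
Interest: $4,816,252.00 × ((1 + 0.009)^6 − 1) = $4,816,252.00 × 0.0552297… = $266,000.0508…
Penalties + interest = $553,868.9800 + $266,000.0508… = $819,869.03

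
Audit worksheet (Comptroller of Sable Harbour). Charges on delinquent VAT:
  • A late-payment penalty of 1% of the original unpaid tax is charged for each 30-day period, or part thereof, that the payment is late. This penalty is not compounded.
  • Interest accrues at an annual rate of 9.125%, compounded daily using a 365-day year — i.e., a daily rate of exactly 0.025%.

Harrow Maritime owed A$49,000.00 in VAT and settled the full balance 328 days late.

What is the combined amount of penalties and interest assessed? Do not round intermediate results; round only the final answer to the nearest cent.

Penalty periods: ⌈328/30⌉ = 11; penalty = 11 × 1% × A$49,000.00 = A$5,390.00
Interest: A$49,000.00 × ((1 + 0.00025)^328 − 1) = A$49,000.00 × 0.08544469… = A$4,186.7896…
Penalties + interest = A$5,390.0000 + A$4,186.7896… = A$9,576.79

A$9,576.79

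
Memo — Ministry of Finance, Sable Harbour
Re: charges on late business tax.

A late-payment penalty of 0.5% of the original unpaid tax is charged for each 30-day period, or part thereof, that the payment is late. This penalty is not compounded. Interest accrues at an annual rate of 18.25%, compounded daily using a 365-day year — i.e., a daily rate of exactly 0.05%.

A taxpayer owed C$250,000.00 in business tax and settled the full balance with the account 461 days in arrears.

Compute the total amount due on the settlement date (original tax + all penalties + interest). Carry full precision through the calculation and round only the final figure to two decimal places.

Penalty periods: ⌈461/30⌉ = 16; penalty = 16 × 0.5% × C$250,000.00 = C$20,000.00
Interest: C$250,000.00 × ((1 + 0.0005)^461 − 1) = C$250,000.00 × 0.25915693… = C$64,789.2326…
Total = C$250,000.00 + C$20,000.0000 + C$64,789.2326… = C$334,789.23

C$334,789.23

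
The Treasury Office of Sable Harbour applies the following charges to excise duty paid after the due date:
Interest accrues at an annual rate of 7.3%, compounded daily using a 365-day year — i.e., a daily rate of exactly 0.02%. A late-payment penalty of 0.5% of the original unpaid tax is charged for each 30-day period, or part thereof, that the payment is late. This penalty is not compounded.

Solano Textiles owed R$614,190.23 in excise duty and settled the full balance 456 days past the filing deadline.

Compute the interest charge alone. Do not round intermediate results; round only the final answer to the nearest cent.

Interest: R$614,190.23 × ((1 + 0.0002)^456 − 1) = R$614,190.23 × 0.09547809… = R$58,641.7110…

R$58,641.71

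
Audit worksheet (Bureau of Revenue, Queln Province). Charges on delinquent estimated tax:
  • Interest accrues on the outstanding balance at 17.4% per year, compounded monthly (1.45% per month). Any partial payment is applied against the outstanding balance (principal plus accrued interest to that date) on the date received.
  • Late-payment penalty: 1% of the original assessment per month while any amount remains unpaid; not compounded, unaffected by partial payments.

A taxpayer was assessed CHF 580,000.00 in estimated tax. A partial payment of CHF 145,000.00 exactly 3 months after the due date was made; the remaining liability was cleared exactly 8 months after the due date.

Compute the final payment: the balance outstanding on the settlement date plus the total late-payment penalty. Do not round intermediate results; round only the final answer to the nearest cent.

Balance at month 3: CHF 580,000.0000 × (1 + 0.0145)^3 = CHF 605,597.6032…
After CHF 145,000.00 payment: CHF 605,597.6032… − CHF 145,000.00 = CHF 460,597.6032…
Balance at month 8: CHF 460,597.6032… × (1 + 0.0145)^5 = CHF 494,973.4799…
Penalty: 8 × 1% × CHF 580,000.00 = CHF 46,400.00
Final settlement = outstanding balance + penalty = CHF 494,973.4799… + CHF 46,400.00 = CHF 541,373.48

CHF 541,373.48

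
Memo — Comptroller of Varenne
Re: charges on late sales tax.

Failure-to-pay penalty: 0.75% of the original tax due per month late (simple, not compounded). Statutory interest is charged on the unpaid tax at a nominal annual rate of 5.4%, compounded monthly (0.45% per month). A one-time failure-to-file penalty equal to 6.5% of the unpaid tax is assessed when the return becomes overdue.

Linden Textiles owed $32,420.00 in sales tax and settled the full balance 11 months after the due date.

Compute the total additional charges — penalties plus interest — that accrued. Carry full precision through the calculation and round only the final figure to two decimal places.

Failure-to-file penalty: 6.5% × $32,420.00 = $2,107.30
Failure-to-pay penalty: 11 × 0.75% × $32,420.00 = $2,674.65
Interest: $32,420.00 × ((1 + 0.0045)^11 − 1) = $32,420.00 × 0.0506289… = $1,641.3896…
Penalties + interest = $4,781.9500 + $1,641.3896… = $6,423.34

$6,423.34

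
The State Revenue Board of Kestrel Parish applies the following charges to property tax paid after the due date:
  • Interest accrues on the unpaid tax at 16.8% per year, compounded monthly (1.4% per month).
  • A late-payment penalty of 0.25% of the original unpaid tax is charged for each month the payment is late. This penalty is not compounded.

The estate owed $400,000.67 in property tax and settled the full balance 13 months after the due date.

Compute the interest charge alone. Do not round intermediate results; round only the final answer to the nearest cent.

$79,240.52

Interest: $400,000.67 × ((1 + 0.014)^13 − 1) = $400,000.67 × 0.1981010… = $79,240.5154…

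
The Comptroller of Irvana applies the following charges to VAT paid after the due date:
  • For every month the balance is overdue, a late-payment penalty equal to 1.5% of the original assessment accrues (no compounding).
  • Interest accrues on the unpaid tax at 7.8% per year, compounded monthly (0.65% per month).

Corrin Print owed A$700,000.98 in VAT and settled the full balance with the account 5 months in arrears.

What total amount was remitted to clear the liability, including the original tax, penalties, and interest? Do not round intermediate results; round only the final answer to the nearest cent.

A$775,548.76

Late-payment penalty = 1.5% × A$700,000.98 × 5 mo = A$52,500.07…
Interest: A$700,000.98 × ((1 + 0.0065)^5 − 1) = A$700,000.98 × 0.0329253… = A$23,047.7109…
Total = A$700,000.98 + A$52,500.0735 + A$23,047.7109… = A$775,548.76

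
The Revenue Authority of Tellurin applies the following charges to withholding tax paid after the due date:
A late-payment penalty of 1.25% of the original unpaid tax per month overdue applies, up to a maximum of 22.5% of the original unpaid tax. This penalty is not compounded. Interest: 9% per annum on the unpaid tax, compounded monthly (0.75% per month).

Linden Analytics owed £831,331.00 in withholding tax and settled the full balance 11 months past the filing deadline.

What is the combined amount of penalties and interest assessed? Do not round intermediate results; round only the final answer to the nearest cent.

Penalty: 11 × 1.25% × £831,331.00 = £114,308.01… (below the 22.5% cap of £187,049.48…)
Interest: £831,331.00 × ((1 + 0.0075)^11 − 1) = £831,331.00 × 0.0856644… = £71,215.4834…
Penalties + interest = £114,308.0125 + £71,215.4834… = £185,523.50

£185,523.50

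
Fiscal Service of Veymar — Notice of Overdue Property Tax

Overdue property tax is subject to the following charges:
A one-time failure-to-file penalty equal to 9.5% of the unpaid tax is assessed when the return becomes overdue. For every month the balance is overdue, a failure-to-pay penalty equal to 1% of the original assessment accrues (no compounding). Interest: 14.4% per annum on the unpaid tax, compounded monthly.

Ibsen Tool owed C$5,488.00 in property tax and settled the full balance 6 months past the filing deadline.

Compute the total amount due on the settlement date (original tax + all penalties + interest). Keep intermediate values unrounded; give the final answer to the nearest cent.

C$6,745.82

Failure-to-file penalty: 9.5% × C$5,488.00 = C$521.36
Failure-to-pay penalty: 6 × 1% × C$5,488.00 = C$329.28
Interest (14.4%/yr ÷ 12 = 1.2%/month): C$5,488.00 × ((1 + 0.012)^6 − 1) = C$407.1815…
Total = C$5,488.00 + C$850.6400 + C$407.1815… = C$6,745.82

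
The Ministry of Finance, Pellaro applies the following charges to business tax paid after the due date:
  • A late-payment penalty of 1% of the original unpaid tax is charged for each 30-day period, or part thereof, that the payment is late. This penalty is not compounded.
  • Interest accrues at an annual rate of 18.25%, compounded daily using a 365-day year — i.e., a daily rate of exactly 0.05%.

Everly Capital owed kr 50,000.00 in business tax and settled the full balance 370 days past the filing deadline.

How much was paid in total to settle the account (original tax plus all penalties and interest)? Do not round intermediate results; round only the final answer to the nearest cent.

kr 66,658.14

Penalty periods: ⌈370/30⌉ = 13; penalty = 13 × 1% × kr 50,000.00 = kr 6,500.00
Interest: kr 50,000.00 × ((1 + 0.0005)^370 − 1) = kr 50,000.00 × 0.20316281… = kr 10,158.1406…
Total = kr 50,000.00 + kr 6,500.0000 + kr 10,158.1406… = kr 66,658.14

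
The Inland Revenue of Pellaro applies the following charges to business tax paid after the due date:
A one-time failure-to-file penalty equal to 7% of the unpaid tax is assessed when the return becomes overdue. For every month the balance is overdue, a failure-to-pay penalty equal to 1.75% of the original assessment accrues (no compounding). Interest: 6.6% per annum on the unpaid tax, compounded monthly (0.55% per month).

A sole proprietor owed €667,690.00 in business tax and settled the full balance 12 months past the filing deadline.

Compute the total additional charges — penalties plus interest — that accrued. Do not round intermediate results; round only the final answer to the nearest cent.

Failure-to-file penalty: 7% × €667,690.00 = €46,738.30
Failure-to-pay penalty: 12 × 1.75% × €667,690.00 = €140,214.90
Interest: €667,690.00 × ((1 + 0.0055)^12 − 1) = €667,690.00 × 0.0680336… = €45,425.3273…
Penalties + interest = €186,953.2000 + €45,425.3273… = €232,378.53

€232,378.53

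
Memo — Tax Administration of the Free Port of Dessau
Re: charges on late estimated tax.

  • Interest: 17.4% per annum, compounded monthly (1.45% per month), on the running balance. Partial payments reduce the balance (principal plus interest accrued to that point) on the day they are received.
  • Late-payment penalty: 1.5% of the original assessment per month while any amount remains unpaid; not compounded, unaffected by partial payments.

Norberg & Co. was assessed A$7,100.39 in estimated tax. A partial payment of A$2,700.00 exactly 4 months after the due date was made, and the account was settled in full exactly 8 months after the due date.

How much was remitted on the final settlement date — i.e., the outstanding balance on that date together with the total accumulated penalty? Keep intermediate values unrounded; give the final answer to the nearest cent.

A$5,959.08

Balance at month 4: A$7,100.3900 × (1 + 0.0145)^4 = A$7,521.2567…
After A$2,700.00 payment: A$7,521.2567… − A$2,700.00 = A$4,821.2567…
Balance at month 8: A$4,821.2567… × (1 + 0.0145)^4 = A$5,107.0306…
Penalty: 8 × 1.5% × A$7,100.39 = A$852.05…
Final settlement = outstanding balance + penalty = A$5,107.0306… + A$852.05… = A$5,959.08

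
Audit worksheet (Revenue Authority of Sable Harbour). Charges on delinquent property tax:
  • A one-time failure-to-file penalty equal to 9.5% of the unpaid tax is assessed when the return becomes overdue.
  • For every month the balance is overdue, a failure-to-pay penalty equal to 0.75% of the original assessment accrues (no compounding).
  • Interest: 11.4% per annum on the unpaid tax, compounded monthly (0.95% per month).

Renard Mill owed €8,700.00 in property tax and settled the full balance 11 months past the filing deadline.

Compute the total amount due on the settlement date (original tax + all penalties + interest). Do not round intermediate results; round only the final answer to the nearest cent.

€11,197.84

Failure-to-file penalty: 9.5% × €8,700.00 = €826.50
Failure-to-pay penalty = 0.75% × €8,700.00 × 11 mo = €717.75
Interest: €8,700.00 × ((1 + 0.0095)^11 − 1) = €8,700.00 × 0.1096079… = €953.5891…
Total = €8,700.00 + €1,544.2500 + €953.5891… = €11,197.84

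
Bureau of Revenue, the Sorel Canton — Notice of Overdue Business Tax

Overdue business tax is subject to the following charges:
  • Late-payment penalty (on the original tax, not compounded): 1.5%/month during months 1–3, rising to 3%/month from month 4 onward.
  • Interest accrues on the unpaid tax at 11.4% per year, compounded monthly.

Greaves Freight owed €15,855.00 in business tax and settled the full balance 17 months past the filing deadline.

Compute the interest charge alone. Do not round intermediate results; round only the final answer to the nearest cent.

Interest (11.4%/yr ÷ 12 = 0.95%/month): €15,855.00 × ((1 + 0.0095)^17 − 1) = €2,764.7456…

€2,764.75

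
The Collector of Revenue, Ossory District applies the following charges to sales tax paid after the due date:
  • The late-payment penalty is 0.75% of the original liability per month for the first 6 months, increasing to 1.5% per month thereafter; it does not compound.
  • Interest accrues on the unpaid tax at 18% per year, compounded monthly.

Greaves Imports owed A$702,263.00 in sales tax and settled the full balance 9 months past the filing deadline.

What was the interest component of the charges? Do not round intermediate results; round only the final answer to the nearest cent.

A$100,697.47

Interest (18%/yr ÷ 12 = 1.5%/month): A$702,263.00 × ((1 + 0.015)^9 − 1) = A$100,697.4743…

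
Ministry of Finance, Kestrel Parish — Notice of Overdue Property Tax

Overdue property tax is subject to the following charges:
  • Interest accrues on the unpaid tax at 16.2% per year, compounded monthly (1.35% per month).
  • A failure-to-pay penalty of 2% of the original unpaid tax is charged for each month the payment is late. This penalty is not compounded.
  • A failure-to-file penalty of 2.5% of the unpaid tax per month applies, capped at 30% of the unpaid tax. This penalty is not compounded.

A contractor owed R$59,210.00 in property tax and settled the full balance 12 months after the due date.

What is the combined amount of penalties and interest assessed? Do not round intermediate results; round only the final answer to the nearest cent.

R$42,310.67

Failure-to-file: 12 × 2.5% × R$59,210.00 = R$17,763.00, capped at 30% × R$59,210.00 = R$17,763.00
Failure-to-pay penalty: 12 × 2% × R$59,210.00 = R$14,210.40
Interest: R$59,210.00 × ((1 + 0.0135)^12 − 1) = R$59,210.00 × 0.1745866… = R$10,337.2717…
Penalties + interest = R$31,973.4000 + R$10,337.2717… = R$42,310.67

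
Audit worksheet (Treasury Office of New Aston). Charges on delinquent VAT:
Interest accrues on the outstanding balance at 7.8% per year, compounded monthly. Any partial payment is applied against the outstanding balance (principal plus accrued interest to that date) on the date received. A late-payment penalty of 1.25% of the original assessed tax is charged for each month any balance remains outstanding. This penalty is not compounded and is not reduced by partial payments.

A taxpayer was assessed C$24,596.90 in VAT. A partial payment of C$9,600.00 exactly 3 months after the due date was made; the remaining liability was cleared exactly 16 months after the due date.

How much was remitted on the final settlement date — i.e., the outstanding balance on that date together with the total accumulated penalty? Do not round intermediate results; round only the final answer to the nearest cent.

C$21,759.32

Monthly rate = 7.8% ÷ 12 = 0.65%
Balance at month 3: C$24,596.9000 × (1 + 0.0065)^3 = C$25,079.6640…
After C$9,600.00 payment: C$25,079.6640… − C$9,600.00 = C$15,479.6640…
Balance at month 16: C$15,479.6640… × (1 + 0.0065)^13 = C$16,839.9446…
Penalty: 16 × 1.25% × C$24,596.90 = C$4,919.38
Final settlement = outstanding balance + penalty = C$16,839.9446… + C$4,919.38 = C$21,759.32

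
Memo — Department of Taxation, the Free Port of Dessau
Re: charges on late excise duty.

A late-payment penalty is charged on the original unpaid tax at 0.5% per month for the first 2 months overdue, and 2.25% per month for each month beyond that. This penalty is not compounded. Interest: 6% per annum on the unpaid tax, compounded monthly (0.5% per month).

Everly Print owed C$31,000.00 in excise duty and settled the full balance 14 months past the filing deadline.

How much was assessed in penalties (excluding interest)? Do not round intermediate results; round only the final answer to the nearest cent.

C$8,680.00

Penalty, months 1–2: 2 × 0.5% × C$31,000.00 = C$310.00
Penalty, months 3–14: 12 × 2.25% × C$31,000.00 = C$8,370.00
Total penalty = C$310.00 + C$8,370.00 = C$8,680.00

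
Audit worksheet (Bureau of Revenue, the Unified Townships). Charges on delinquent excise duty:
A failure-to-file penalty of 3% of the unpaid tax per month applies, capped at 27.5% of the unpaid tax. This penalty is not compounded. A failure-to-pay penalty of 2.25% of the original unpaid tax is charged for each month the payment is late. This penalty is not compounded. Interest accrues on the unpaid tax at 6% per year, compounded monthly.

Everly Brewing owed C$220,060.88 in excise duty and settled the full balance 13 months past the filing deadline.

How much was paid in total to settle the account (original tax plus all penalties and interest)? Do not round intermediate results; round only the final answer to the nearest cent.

C$359,686.47

Failure-to-file: 13 × 3% × C$220,060.88 = C$85,823.74…, capped at 27.5% × C$220,060.88 = C$60,516.74…
Failure-to-pay penalty: 13 × 2.25% × C$220,060.88 = C$64,367.81…
Interest (6%/yr ÷ 12 = 0.5%/month): C$220,060.88 × ((1 + 0.005)^13 − 1) = C$14,741.0423…
Total = C$220,060.88 + C$124,884.5494 + C$14,741.0423… = C$359,686.47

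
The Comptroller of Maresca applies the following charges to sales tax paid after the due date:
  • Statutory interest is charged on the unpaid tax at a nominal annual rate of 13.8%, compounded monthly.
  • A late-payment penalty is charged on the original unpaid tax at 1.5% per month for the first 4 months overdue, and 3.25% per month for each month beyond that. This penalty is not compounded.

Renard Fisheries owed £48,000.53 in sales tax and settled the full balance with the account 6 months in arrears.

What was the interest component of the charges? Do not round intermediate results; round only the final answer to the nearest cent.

£3,408.73

Interest (13.8%/yr ÷ 12 = 1.15%/month): £48,000.53 × ((1 + 0.0115)^6 − 1) = £3,408.7303…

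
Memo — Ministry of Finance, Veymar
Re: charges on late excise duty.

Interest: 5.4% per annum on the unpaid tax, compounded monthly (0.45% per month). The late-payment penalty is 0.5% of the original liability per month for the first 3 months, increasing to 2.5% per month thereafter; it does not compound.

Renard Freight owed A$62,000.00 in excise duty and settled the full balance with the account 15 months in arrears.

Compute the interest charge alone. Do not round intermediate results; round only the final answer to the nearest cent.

Interest: A$62,000.00 × ((1 + 0.0045)^15 − 1) = A$62,000.00 × 0.0696683… = A$4,319.4332…

A$4,319.43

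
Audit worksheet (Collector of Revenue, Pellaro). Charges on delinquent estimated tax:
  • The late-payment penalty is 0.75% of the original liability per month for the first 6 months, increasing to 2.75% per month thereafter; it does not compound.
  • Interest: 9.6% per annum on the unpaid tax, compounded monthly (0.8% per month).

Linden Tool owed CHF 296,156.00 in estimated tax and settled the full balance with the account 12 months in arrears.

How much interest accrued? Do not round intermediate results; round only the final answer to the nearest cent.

CHF 29,715.91

Interest: CHF 296,156.00 × ((1 + 0.008)^12 − 1) = CHF 296,156.00 × 0.1003387… = CHF 29,715.9062…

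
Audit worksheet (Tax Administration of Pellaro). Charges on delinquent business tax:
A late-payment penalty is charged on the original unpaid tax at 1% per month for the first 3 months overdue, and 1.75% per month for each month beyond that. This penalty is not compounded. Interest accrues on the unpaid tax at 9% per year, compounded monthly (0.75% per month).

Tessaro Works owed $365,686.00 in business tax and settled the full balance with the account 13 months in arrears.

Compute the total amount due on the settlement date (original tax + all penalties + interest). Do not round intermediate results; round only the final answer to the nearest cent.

$477,955.42

Penalty, months 1–3: 3 × 1% × $365,686.00 = $10,970.58
Penalty, months 4–13: 10 × 1.75% × $365,686.00 = $63,995.05
Interest: $365,686.00 × ((1 + 0.0075)^13 − 1) = $365,686.00 × 0.1020104… = $37,303.7932…
Total = $365,686.00 + $74,965.6300 + $37,303.7932… = $477,955.42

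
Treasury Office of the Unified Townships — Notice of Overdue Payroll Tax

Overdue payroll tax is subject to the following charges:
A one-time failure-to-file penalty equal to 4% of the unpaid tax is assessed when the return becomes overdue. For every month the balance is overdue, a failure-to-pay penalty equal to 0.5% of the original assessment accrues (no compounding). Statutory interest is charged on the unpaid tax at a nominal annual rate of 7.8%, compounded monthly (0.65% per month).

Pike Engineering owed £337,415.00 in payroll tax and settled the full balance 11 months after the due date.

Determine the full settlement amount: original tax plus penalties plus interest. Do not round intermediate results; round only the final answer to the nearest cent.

Failure-to-file penalty: 4% × £337,415.00 = £13,496.60
Failure-to-pay penalty: 11 × 0.5% × £337,415.00 = £18,557.83…
Interest: £337,415.00 × ((1 + 0.0065)^11 − 1) = £337,415.00 × 0.0738697… = £24,924.7305…
Total = £337,415.00 + £32,054.4250 + £24,924.7305… = £394,394.16

£394,394.16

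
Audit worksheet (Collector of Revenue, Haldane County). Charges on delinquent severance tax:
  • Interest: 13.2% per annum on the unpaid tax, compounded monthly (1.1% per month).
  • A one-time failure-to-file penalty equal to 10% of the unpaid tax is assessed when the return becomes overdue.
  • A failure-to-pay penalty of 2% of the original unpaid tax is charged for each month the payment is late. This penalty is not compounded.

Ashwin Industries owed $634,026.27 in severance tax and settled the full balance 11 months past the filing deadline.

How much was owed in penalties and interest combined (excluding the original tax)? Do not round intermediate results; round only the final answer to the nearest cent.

$283,967.38

Failure-to-file penalty: 10% × $634,026.27 = $63,402.63…
Failure-to-pay penalty = 2% × $634,026.27 × 11 mo = $139,485.78…
Interest: $634,026.27 × ((1 + 0.011)^11 − 1) = $634,026.27 × 0.1278795… = $81,078.9762…
Penalties + interest = $202,888.4064 + $81,078.9762… = $283,967.38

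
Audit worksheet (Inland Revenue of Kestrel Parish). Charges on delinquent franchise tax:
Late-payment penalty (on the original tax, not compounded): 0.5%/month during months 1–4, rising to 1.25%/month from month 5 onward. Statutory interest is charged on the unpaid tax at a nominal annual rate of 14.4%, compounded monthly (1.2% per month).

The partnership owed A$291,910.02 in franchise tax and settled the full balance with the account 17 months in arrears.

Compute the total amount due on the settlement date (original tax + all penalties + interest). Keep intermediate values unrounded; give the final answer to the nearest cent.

A$410,807.88

Penalty, months 1–4: 4 × 0.5% × A$291,910.02 = A$5,838.20…
Penalty, months 5–17: 13 × 1.25% × A$291,910.02 = A$47,435.38…
Interest: A$291,910.02 × ((1 + 0.012)^17 − 1) = A$291,910.02 × 0.2248100… = A$65,624.2826…
Total = A$291,910.02 + A$53,273.5787… + A$65,624.2826… = A$410,807.88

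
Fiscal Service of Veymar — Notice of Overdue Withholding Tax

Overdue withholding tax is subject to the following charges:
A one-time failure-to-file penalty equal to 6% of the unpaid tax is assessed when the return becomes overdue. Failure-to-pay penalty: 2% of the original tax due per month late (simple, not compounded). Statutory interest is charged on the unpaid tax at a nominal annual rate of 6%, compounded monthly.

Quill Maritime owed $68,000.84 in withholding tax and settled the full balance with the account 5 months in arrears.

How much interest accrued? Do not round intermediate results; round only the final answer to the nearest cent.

Interest (6%/yr ÷ 12 = 0.5%/month): $68,000.84 × ((1 + 0.005)^5 − 1) = $1,717.1064…

$1,717.11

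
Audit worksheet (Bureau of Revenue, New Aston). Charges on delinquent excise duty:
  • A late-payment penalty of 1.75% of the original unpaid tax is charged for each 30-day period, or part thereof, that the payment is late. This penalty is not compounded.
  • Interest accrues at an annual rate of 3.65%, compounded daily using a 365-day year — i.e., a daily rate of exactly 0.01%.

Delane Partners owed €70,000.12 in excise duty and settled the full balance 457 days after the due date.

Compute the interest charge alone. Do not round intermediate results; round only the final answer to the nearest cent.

€3,273.06

Interest: €70,000.12 × ((1 + 0.0001)^457 − 1) = €70,000.12 × 0.04675794… = €3,273.0617…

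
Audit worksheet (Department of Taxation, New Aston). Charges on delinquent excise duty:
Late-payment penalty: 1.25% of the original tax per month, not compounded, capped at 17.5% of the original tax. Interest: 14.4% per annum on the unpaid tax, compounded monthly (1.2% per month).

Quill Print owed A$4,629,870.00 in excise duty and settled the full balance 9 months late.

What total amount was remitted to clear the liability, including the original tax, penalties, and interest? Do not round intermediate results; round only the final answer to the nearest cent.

Penalty: 9 × 1.25% × A$4,629,870.00 = A$520,860.38… (below the 17.5% cap of A$810,227.25)
Interest: A$4,629,870.00 × ((1 + 0.012)^9 − 1) = A$4,629,870.00 × 0.1133318… = A$524,711.4839…
Total = A$4,629,870.00 + A$520,860.3750 + A$524,711.4839… = A$5,675,441.86

A$5,675,441.86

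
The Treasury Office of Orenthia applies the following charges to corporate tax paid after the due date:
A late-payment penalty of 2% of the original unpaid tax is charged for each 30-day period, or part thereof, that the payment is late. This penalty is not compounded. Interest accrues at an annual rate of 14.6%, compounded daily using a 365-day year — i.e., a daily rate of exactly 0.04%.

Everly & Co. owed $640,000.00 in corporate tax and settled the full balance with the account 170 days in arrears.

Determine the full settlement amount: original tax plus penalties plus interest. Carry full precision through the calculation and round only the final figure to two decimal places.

Penalty periods: ⌈170/30⌉ = 6; penalty = 6 × 2% × $640,000.00 = $76,800.00
Interest: $640,000.00 × ((1 + 0.0004)^170 − 1) = $640,000.00 × 0.07035076… = $45,024.4835…
Total = $640,000.00 + $76,800.0000 + $45,024.4835… = $761,824.48

$761,824.48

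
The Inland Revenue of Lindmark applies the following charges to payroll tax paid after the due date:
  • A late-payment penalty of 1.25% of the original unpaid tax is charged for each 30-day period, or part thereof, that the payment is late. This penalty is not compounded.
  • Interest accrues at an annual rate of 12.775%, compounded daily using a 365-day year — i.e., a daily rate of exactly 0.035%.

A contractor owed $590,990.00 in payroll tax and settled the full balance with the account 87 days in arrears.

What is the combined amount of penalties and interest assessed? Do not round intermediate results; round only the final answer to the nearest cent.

Penalty periods: ⌈87/30⌉ = 3; penalty = 3 × 1.25% × $590,990.00 = $22,162.13…
Interest: $590,990.00 × ((1 + 0.00035)^87 − 1) = $590,990.00 × 0.03091285… = $18,269.1856…
Penalties + interest = $22,162.1250 + $18,269.1856… = $40,431.31

$40,431.31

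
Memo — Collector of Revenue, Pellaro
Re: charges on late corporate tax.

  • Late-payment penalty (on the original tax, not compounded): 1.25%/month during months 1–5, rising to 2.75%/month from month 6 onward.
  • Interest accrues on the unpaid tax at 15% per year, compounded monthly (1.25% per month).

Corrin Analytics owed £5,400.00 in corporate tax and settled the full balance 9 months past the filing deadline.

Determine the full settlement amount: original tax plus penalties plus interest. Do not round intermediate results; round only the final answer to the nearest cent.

£6,970.28

Penalty, months 1–5: 5 × 1.25% × £5,400.00 = £337.50
Penalty, months 6–9: 4 × 2.75% × £5,400.00 = £594.00
Interest: £5,400.00 × ((1 + 0.0125)^9 − 1) = £5,400.00 × 0.1182922… = £638.7778…
Total = £5,400.00 + £931.5000 + £638.7778… = £6,970.28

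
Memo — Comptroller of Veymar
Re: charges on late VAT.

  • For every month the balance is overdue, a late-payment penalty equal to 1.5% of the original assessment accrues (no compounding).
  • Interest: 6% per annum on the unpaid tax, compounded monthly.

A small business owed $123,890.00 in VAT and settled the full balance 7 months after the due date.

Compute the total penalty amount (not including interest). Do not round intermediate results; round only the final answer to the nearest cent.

$13,008.45

Late-payment penalty: 7 × 1.5% × $123,890.00 = $13,008.45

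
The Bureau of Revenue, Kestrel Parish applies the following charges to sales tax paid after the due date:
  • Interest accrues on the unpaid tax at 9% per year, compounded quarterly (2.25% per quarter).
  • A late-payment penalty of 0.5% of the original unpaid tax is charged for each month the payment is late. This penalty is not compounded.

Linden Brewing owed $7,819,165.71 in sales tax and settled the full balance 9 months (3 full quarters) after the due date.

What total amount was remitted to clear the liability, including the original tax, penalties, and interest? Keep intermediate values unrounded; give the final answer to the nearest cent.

$8,710,786.28

Late-payment penalty = 0.5% × $7,819,165.71 × 9 mo = $351,862.46…
Interest: $7,819,165.71 × ((1 + 0.0225)^3 − 1) = $7,819,165.71 × 0.0690301… = $539,758.1085…
Total = $7,819,165.71 + $351,862.4570… + $539,758.1085… = $8,710,786.28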